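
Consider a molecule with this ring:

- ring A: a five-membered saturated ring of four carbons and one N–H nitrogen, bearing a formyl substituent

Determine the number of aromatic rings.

0

Ring A has only sp³ atoms, so it is not fully conjugated — not aromatic (pyrrolidine).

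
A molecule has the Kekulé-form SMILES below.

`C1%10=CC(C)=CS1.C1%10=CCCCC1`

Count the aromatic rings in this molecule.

1

The SMILES encodes a five-membered ring of four carbons and one sulfur, with two C=C double bonds; a six-membered carbon ring with one C=C double bond.
The 5-membered ring with one sulfur is planar and fully conjugated; 2 ring double bonds (4 π electrons) plus a heteroatom lone pair (2) give 6 π electrons. 6 = 4(1)+2, so it is aromatic (thiophene).
The 6-membered ring has four sp³ carbons, so it is not fully conjugated — not aromatic (cyclohexene).
1 of the 2 rings is aromatic. Total: 1.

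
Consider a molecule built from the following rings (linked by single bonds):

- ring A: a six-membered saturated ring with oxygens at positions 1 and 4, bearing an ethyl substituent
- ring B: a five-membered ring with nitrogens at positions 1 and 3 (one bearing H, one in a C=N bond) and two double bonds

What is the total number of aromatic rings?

Ring A has only sp³ atoms, so it is not fully conjugated — not aromatic (1,4-dioxane).
Ring B is planar and fully conjugated; 2 ring double bonds (4 π electrons) plus a heteroatom lone pair (2) give 6 π electrons. 6 = 4(1)+2, so ring B is aromatic (imidazole).
Aromatic: B. Total: 1.

1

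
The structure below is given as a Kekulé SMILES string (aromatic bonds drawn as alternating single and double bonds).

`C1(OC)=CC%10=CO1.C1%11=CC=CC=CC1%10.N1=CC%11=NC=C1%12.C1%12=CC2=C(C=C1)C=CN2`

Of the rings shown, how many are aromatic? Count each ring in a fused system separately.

The SMILES encodes a five-membered ring of four carbons and one oxygen, with two C=C double bonds; a seven-membered carbon ring with three C=C double bonds and one sp³ carbon; a six-membered ring with nitrogens at positions 1 and 4 and three alternating double bonds; a six-membered carbon ring with three alternating C=C double bonds, fused to a five-membered ring containing one N–H nitrogen and two C=C double bonds.
The 5-membered ring with one oxygen is planar and fully conjugated; 2 ring double bonds (4 π electrons) plus a heteroatom lone pair (2) give 6 π electrons. Since 6 = 4n+2 (n=1), it is aromatic (furan).
The 7-membered ring has one sp³ carbon, so it is not fully conjugated — not aromatic (cycloheptatriene).
The 6-membered ring with two nitrogens (1,4) is planar and fully conjugated; 3 ring double bonds give 6 π electrons. Since 6 = 4n+2 (n=1), it is aromatic (pyrazine).
The fused 6/5-membered bicyclic (with one N–H) is a single π system with 9 sp² atoms and 10 π electrons from ring double bonds plus a heteroatom lone pair. 10 = 4(2)+2, so the system is aromatic and both rings count as aromatic (indole).
4 of the 5 rings are aromatic. Total: 4.

4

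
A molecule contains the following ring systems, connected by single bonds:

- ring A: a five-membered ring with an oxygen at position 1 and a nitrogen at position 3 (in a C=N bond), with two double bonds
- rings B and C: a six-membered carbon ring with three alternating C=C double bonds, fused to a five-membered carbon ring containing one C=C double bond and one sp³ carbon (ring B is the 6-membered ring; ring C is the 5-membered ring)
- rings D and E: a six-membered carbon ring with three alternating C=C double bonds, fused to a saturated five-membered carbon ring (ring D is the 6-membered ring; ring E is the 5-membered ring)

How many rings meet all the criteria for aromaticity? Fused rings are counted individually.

3

Ring A is planar and fully conjugated; 2 ring double bonds (4 π electrons) plus a heteroatom lone pair (2) give 6 π electrons. That satisfies 4n+2 with n=1, so ring A is aromatic (oxazole).
Ring B is planar and fully conjugated; 3 ring double bonds give 6 π electrons. Since 6 = 4n+2 (n=1), ring B is aromatic (benzene ring).
Ring C has one sp³ carbon, so it is not fully conjugated — not aromatic (cyclopentene ring).
Ring D has a continuous p-orbital overlap around the ring; 3 ring double bonds give 6 π electrons. Since 6 = 4n+2 (n=1), ring D is aromatic (benzene ring).
Ring E has three sp³ carbons, so it is not fully conjugated — not aromatic (cyclopentane ring).
Aromatic: A, B, D. Total: 3.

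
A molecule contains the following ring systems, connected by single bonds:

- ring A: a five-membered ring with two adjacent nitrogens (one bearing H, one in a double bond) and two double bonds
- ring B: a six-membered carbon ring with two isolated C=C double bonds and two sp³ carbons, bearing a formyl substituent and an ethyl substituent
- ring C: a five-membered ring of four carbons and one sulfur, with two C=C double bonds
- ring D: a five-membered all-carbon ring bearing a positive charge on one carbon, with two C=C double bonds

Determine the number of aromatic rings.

2

Ring A is fully conjugated (every ring atom contributes a p orbital); 2 ring double bonds (4 π electrons) plus a heteroatom lone pair (2) give 6 π electrons. 6 = 4(1)+2, so ring A is aromatic (pyrazole).
Ring B has two sp³ carbons, so it is not fully conjugated — not aromatic (1,4-cyclohexadiene).
Ring C is fully conjugated (every ring atom contributes a p orbital); 2 ring double bonds (4 π electrons) plus a heteroatom lone pair (2) give 6 π electrons. 6 = 4(1)+2, so ring C is aromatic (thiophene).
Ring D has only sp² ring atoms; a planar conformation would have a fully conjugated π system of 4 electrons. But 4 = 4(1), which is 4n not 4n+2, so ring D is not aromatic (cyclopentadienyl cation).
Aromatic: A, C. Total: 2.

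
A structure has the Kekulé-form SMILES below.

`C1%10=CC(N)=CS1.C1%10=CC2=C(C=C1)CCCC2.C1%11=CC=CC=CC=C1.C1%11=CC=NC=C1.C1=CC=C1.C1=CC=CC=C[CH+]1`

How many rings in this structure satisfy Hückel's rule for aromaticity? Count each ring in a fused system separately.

The SMILES encodes a five-membered ring of four carbons and one sulfur, with two C=C double bonds; a six-membered carbon ring with three alternating C=C double bonds, fused to a saturated six-membered carbon ring; an eight-membered carbon ring with four alternating C=C double bonds; a six-membered ring of five carbons and one nitrogen with three alternating double bonds; a four-membered carbon ring with two alternating C=C double bonds; a seven-membered all-carbon ring bearing a positive charge on one carbon, with three C=C double bonds.
The 5-membered ring with one sulfur is fully conjugated (every ring atom contributes a p orbital); 2 ring double bonds (4 π electrons) plus a heteroatom lone pair (2) give 6 π electrons. That satisfies 4n+2 with n=1, so it is aromatic (thiophene).
The 6-membered ring has a continuous p-orbital overlap around the ring; 3 ring double bonds give 6 π electrons. 6 = 4(1)+2, so it is aromatic (benzene ring).
The second 6-membered ring has four sp³ carbons, so it is not fully conjugated — not aromatic (cyclohexane ring).
The 8-membered ring has only sp² ring atoms; a planar conformation would have a fully conjugated π system of 8 electrons. But 8 = 4(2), which is 4n not 4n+2, so it is not aromatic (cyclooctatetraene) — cyclooctatetraene distorts into a non-planar tub to avoid antiaromaticity.
The 6-membered ring with one nitrogen is fully conjugated (every ring atom contributes a p orbital); 3 ring double bonds give 6 π electrons. That satisfies 4n+2 with n=1, so it is aromatic (pyridine).
The 4-membered ring has only sp² ring atoms; a planar conformation would have a fully conjugated π system of 4 electrons. But 4 = 4(1), which is 4n not 4n+2, so it is not aromatic (cyclobutadiene) — cyclobutadiene is antiaromatic and distorts to a rectangle.
The 7-membered ring is planar and fully conjugated; 3 ring double bonds (6 π electrons) plus the carbocation's empty p orbital (0, but keeps the ring conjugated) give 6 π electrons. That satisfies 4n+2 with n=1, so it is aromatic (tropylium cation).
4 of the 7 rings are aromatic. Total: 4.

4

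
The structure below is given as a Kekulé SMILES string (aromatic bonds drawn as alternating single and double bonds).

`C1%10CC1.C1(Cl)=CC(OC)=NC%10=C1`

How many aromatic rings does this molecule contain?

1

The SMILES encodes a three-membered saturated carbon ring; a six-membered ring of five carbons and one nitrogen with three alternating double bonds.
The 3-membered ring has only sp³ atoms, so it is not fully conjugated — not aromatic (cyclopropane).
The 6-membered ring with one nitrogen is planar and fully conjugated; 3 ring double bonds give 6 π electrons. Since 6 = 4n+2 (n=1), it is aromatic (pyridine).
1 of the 2 rings is aromatic. Total: 1.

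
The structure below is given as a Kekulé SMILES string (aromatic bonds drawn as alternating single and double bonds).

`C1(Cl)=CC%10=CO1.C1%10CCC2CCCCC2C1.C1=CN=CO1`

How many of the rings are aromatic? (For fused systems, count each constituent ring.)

The SMILES encodes a five-membered ring of four carbons and one oxygen, with two C=C double bonds; two fused six-membered saturated carbon rings; a five-membered ring with an oxygen at position 1 and a nitrogen at position 3 (in a C=N bond), with two double bonds.
The 5-membered ring with one oxygen is fully conjugated (every ring atom contributes a p orbital); 2 ring double bonds (4 π electrons) plus a heteroatom lone pair (2) give 6 π electrons. Since 6 = 4n+2 (n=1), it is aromatic (furan).
The 6-membered ring has only sp³ atoms, so it is not fully conjugated — not aromatic (cyclohexane ring).
The second 6-membered ring has only sp³ atoms, so it is not fully conjugated — not aromatic (cyclohexane ring).
The 5-membered ring with one oxygen and one =N– has a continuous p-orbital overlap around the ring; 2 ring double bonds (4 π electrons) plus a heteroatom lone pair (2) give 6 π electrons. Since 6 = 4n+2 (n=1), it is aromatic (oxazole).
2 of the 4 rings are aromatic. Total: 2.

2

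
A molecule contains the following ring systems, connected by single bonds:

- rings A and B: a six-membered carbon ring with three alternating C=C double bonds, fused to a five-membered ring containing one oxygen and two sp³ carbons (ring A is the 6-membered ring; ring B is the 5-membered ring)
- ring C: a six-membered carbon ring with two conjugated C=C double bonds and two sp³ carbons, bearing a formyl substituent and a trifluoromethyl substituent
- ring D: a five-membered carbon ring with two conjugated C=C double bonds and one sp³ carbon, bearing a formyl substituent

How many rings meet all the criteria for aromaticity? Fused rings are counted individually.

Ring A is planar and fully conjugated; 3 ring double bonds give 6 π electrons. That satisfies 4n+2 with n=1, so ring A is aromatic (benzene ring).
Ring B has two sp³ carbons, so it is not fully conjugated — not aromatic (oxolane ring).
Ring C has two sp³ carbons, so it is not fully conjugated — not aromatic (1,3-cyclohexadiene).
Ring D has one sp³ carbon, so it is not fully conjugated — not aromatic (cyclopentadiene).
Aromatic: A. Total: 1.

1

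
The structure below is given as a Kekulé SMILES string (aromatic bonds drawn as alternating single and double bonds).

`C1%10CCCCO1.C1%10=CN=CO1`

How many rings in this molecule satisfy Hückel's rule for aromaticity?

1

The SMILES encodes a six-membered saturated ring of five carbons and one oxygen; a five-membered ring with an oxygen at position 1 and a nitrogen at position 3 (in a C=N bond), with two double bonds.
The 6-membered ring with one oxygen has only sp³ atoms, so it is not fully conjugated — not aromatic (tetrahydropyran).
The 5-membered ring with one oxygen and one =N– is fully conjugated (every ring atom contributes a p orbital); 2 ring double bonds (4 π electrons) plus a heteroatom lone pair (2) give 6 π electrons. Since 6 = 4n+2 (n=1), it is aromatic (oxazole).
1 of the 2 rings is aromatic. Total: 1.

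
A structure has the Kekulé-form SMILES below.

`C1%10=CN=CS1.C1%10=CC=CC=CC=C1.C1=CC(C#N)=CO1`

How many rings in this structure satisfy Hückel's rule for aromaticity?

The SMILES encodes a five-membered ring with a sulfur at position 1 and a nitrogen at position 3 (in a C=N bond), with two double bonds; an eight-membered carbon ring with four alternating C=C double bonds; a five-membered ring of four carbons and one oxygen, with two C=C double bonds.
The 5-membered ring with one sulfur and one =N– is fully conjugated (every ring atom contributes a p orbital); 2 ring double bonds (4 π electrons) plus a heteroatom lone pair (2) give 6 π electrons. That satisfies 4n+2 with n=1, so it is aromatic (thiazole).
The 8-membered ring has only sp² ring atoms; a planar conformation would have a fully conjugated π system of 8 electrons. But 8 = 4(2), which is 4n not 4n+2, so it is not aromatic (cyclooctatetraene) — cyclooctatetraene distorts into a non-planar tub to avoid antiaromaticity.
The 5-membered ring with one oxygen is planar and fully conjugated; 2 ring double bonds (4 π electrons) plus a heteroatom lone pair (2) give 6 π electrons. That satisfies 4n+2 with n=1, so it is aromatic (furan).
2 of the 3 rings are aromatic. Total: 2.

2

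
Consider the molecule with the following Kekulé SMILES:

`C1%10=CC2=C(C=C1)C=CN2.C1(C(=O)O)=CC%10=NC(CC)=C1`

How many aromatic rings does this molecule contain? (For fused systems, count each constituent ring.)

The SMILES encodes a six-membered carbon ring with three alternating C=C double bonds, fused to a five-membered ring containing one N–H nitrogen and two C=C double bonds; a six-membered ring of five carbons and one nitrogen with three alternating double bonds.
The fused 6/5-membered bicyclic (with one N–H) is a single π system with 9 sp² atoms and 10 π electrons from ring double bonds plus a heteroatom lone pair. 10 = 4(2)+2, so the system is aromatic and both rings count as aromatic (indole).
The 6-membered ring with one nitrogen has a continuous p-orbital overlap around the ring; 3 ring double bonds give 6 π electrons. 6 = 4(1)+2, so it is aromatic (pyridine).
3 of the 3 rings are aromatic. Total: 3.

3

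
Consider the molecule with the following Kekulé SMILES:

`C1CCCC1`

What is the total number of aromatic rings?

The SMILES encodes a five-membered saturated carbon ring.
The 5-membered ring has only sp³ atoms, so it is not fully conjugated — not aromatic (cyclopentane).

0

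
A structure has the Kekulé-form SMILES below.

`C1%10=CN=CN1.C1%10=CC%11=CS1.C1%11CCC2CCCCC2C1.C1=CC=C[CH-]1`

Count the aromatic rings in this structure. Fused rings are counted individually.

3

The SMILES encodes a five-membered ring with nitrogens at positions 1 and 3 (one bearing H, one in a C=N bond) and two double bonds; a five-membered ring of four carbons and one sulfur, with two C=C double bonds; two fused six-membered saturated carbon rings; a five-membered all-carbon ring bearing a negative charge on one carbon, with two C=C double bonds.
The 5-membered ring with two nitrogens (one N–H, one =N–) is planar and fully conjugated; 2 ring double bonds (4 π electrons) plus a heteroatom lone pair (2) give 6 π electrons. 6 = 4(1)+2, so it is aromatic (imidazole).
The 5-membered ring with one sulfur has a continuous p-orbital overlap around the ring; 2 ring double bonds (4 π electrons) plus a heteroatom lone pair (2) give 6 π electrons. Since 6 = 4n+2 (n=1), it is aromatic (thiophene).
The 6-membered ring has only sp³ atoms, so it is not fully conjugated — not aromatic (cyclohexane ring).
The second 6-membered ring has only sp³ atoms, so it is not fully conjugated — not aromatic (cyclohexane ring).
The 5-membered ring is fully conjugated (every ring atom contributes a p orbital); 2 ring double bonds (4 π electrons) plus the carbanion lone pair (2) give 6 π electrons. 6 = 4(1)+2, so it is aromatic (cyclopentadienyl anion).
3 of the 5 rings are aromatic. Total: 3.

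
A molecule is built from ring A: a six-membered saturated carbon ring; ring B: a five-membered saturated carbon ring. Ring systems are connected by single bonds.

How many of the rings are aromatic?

0

Ring A has only sp³ atoms, so it is not fully conjugated — not aromatic (cyclohexane).
Ring B has only sp³ atoms, so it is not fully conjugated — not aromatic (cyclopentane).
No ring is aromatic. Total: 0.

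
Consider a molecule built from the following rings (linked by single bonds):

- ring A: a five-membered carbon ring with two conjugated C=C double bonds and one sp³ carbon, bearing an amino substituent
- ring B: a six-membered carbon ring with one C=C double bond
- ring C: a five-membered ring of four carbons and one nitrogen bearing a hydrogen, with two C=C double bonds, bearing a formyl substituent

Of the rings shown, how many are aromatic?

1

Ring A has one sp³ carbon, so it is not fully conjugated — not aromatic (cyclopentadiene).
Ring B has four sp³ carbons, so it is not fully conjugated — not aromatic (cyclohexene).
Ring C has a continuous p-orbital overlap around the ring; 2 ring double bonds (4 π electrons) plus a heteroatom lone pair (2) give 6 π electrons. Since 6 = 4n+2 (n=1), ring C is aromatic (pyrrole).
Aromatic: C. Total: 1.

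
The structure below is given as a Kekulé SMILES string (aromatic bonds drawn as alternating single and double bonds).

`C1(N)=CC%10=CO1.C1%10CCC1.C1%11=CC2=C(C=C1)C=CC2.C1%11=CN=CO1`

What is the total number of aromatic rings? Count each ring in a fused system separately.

3

The SMILES encodes a five-membered ring of four carbons and one oxygen, with two C=C double bonds; a four-membered saturated carbon ring; a six-membered carbon ring with three alternating C=C double bonds, fused to a five-membered carbon ring containing one C=C double bond and one sp³ carbon; a five-membered ring with an oxygen at position 1 and a nitrogen at position 3 (in a C=N bond), with two double bonds.
The 5-membered ring with one oxygen is planar and fully conjugated; 2 ring double bonds (4 π electrons) plus a heteroatom lone pair (2) give 6 π electrons. That satisfies 4n+2 with n=1, so it is aromatic (furan).
The 4-membered ring has only sp³ atoms, so it is not fully conjugated — not aromatic (cyclobutane).
The 6-membered ring is planar and fully conjugated; 3 ring double bonds give 6 π electrons. Since 6 = 4n+2 (n=1), it is aromatic (benzene ring).
The 5-membered ring has one sp³ carbon, so it is not fully conjugated — not aromatic (cyclopentene ring).
The 5-membered ring with one oxygen and one =N– is fully conjugated (every ring atom contributes a p orbital); 2 ring double bonds (4 π electrons) plus a heteroatom lone pair (2) give 6 π electrons. Since 6 = 4n+2 (n=1), it is aromatic (oxazole).
3 of the 5 rings are aromatic. Total: 3.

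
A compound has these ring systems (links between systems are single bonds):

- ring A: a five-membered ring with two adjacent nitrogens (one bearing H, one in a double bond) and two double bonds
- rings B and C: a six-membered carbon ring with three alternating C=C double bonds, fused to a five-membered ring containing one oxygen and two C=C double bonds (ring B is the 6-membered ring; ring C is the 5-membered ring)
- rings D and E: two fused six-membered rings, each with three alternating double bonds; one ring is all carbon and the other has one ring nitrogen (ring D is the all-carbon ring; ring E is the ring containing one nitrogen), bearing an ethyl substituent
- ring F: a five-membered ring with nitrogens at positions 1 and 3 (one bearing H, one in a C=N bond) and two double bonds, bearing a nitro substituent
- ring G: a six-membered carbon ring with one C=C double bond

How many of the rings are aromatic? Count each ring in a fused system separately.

Ring A is fully conjugated (every ring atom contributes a p orbital); 2 ring double bonds (4 π electrons) plus a heteroatom lone pair (2) give 6 π electrons. Since 6 = 4n+2 (n=1), ring A is aromatic (pyrazole).
Rings B and C form a fused bicyclic system (with one oxygen) with 9 sp² atoms and 10 π electrons from ring double bonds plus a heteroatom lone pair. 10 = 4(2)+2, so the system is aromatic and both rings count as aromatic (benzofuran).
Rings D and E form a fused bicyclic system (with one nitrogen) with 10 sp² atoms and 10 π electrons from ring double bonds. 10 = 4(2)+2, so the system is aromatic and both rings count as aromatic (quinoline).
Ring F has a continuous p-orbital overlap around the ring; 2 ring double bonds (4 π electrons) plus a heteroatom lone pair (2) give 6 π electrons. 6 = 4(1)+2, so ring F is aromatic (imidazole).
Ring G has four sp³ carbons, so it is not fully conjugated — not aromatic (cyclohexene).
Aromatic: A, B, C, D, E, F. Total: 6.

6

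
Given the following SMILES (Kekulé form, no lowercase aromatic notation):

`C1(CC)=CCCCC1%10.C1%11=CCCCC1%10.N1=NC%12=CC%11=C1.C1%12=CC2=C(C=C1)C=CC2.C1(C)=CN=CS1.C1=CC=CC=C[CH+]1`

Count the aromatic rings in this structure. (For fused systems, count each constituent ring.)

4

The SMILES encodes a six-membered carbon ring with one C=C double bond; a six-membered carbon ring with one C=C double bond; a six-membered ring with two adjacent nitrogens and three alternating double bonds; a six-membered carbon ring with three alternating C=C double bonds, fused to a five-membered carbon ring containing one C=C double bond and one sp³ carbon; a five-membered ring with a sulfur at position 1 and a nitrogen at position 3 (in a C=N bond), with two double bonds; a seven-membered all-carbon ring bearing a positive charge on one carbon, with three C=C double bonds.
The 6-membered ring has four sp³ carbons, so it is not fully conjugated — not aromatic (cyclohexene).
The second 6-membered ring has four sp³ carbons, so it is not fully conjugated — not aromatic (cyclohexene).
The 6-membered ring with two nitrogens (1,2) is fully conjugated (every ring atom contributes a p orbital); 3 ring double bonds give 6 π electrons. Since 6 = 4n+2 (n=1), it is aromatic (pyridazine).
The third 6-membered ring is planar and fully conjugated; 3 ring double bonds give 6 π electrons. 6 = 4(1)+2, so it is aromatic (benzene ring).
The 5-membered ring has one sp³ carbon, so it is not fully conjugated — not aromatic (cyclopentene ring).
The 5-membered ring with one sulfur and one =N– is fully conjugated (every ring atom contributes a p orbital); 2 ring double bonds (4 π electrons) plus a heteroatom lone pair (2) give 6 π electrons. 6 = 4(1)+2, so it is aromatic (thiazole).
The 7-membered ring has a continuous p-orbital overlap around the ring; 3 ring double bonds (6 π electrons) plus the carbocation's empty p orbital (0, but keeps the ring conjugated) give 6 π electrons. 6 = 4(1)+2, so it is aromatic (tropylium cation).
4 of the 7 rings are aromatic. Total: 4.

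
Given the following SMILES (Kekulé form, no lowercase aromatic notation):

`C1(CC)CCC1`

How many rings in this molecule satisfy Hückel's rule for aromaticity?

The SMILES encodes a four-membered saturated carbon ring.
The 4-membered ring has only sp³ atoms, so it is not fully conjugated — not aromatic (cyclobutane).

0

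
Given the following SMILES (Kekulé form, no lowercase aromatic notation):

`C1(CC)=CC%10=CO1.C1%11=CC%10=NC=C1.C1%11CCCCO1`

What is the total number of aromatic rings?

The SMILES encodes a five-membered ring of four carbons and one oxygen, with two C=C double bonds; a six-membered ring of five carbons and one nitrogen with three alternating double bonds; a six-membered saturated ring of five carbons and one oxygen.
The 5-membered ring with one oxygen is planar and fully conjugated; 2 ring double bonds (4 π electrons) plus a heteroatom lone pair (2) give 6 π electrons. 6 = 4(1)+2, so it is aromatic (furan).
The 6-membered ring with one nitrogen is fully conjugated (every ring atom contributes a p orbital); 3 ring double bonds give 6 π electrons. Since 6 = 4n+2 (n=1), it is aromatic (pyridine).
The 6-membered ring with one oxygen has only sp³ atoms, so it is not fully conjugated — not aromatic (tetrahydropyran).
2 of the 3 rings are aromatic. Total: 2.

2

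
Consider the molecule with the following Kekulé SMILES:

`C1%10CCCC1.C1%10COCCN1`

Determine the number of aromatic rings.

0

The SMILES encodes a five-membered saturated carbon ring; a six-membered saturated ring with an oxygen and an N–H nitrogen at positions 1 and 4.
The 5-membered ring has only sp³ atoms, so it is not fully conjugated — not aromatic (cyclopentane).
The 6-membered ring with one oxygen and one N–H (1,4) has only sp³ atoms, so it is not fully conjugated — not aromatic (morpholine).
None of the rings are aromatic. Total: 0.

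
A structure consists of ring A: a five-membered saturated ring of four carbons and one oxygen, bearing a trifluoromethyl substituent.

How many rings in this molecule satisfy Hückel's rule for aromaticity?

Ring A has only sp³ atoms, so it is not fully conjugated — not aromatic (tetrahydrofuran).

0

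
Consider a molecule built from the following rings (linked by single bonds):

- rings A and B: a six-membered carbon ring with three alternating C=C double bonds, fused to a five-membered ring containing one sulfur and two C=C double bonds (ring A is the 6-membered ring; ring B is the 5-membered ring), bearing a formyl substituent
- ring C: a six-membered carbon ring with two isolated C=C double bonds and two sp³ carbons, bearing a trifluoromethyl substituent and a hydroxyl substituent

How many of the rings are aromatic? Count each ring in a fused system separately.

Rings A and B form a fused bicyclic system (with one sulfur) with 9 sp² atoms and 10 π electrons from ring double bonds plus a heteroatom lone pair. 10 = 4(2)+2, so the system is aromatic and both rings count as aromatic (benzothiophene).
Ring C has two sp³ carbons, so it is not fully conjugated — not aromatic (1,4-cyclohexadiene).
Aromatic: A, B. Total: 2.

2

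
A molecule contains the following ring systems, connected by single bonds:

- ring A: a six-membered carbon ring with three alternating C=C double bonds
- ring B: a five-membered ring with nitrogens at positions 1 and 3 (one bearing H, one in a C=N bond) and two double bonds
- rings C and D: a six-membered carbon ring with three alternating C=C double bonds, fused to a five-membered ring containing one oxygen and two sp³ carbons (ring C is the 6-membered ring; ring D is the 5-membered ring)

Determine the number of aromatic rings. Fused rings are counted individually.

Ring A has a continuous p-orbital overlap around the ring; 3 ring double bonds give 6 π electrons. Since 6 = 4n+2 (n=1), ring A is aromatic (benzene).
Ring B is fully conjugated (every ring atom contributes a p orbital); 2 ring double bonds (4 π electrons) plus a heteroatom lone pair (2) give 6 π electrons. That satisfies 4n+2 with n=1, so ring B is aromatic (imidazole).
Ring C is planar and fully conjugated; 3 ring double bonds give 6 π electrons. That satisfies 4n+2 with n=1, so ring C is aromatic (benzene ring).
Ring D has two sp³ carbons, so it is not fully conjugated — not aromatic (oxolane ring).
Aromatic: A, B, C. Total: 3.

3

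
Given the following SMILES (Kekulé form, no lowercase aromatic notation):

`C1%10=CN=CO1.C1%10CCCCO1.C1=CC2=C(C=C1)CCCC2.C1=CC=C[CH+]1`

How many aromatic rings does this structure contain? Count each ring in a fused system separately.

The SMILES encodes a five-membered ring with an oxygen at position 1 and a nitrogen at position 3 (in a C=N bond), with two double bonds; a six-membered saturated ring of five carbons and one oxygen; a six-membered carbon ring with three alternating C=C double bonds, fused to a saturated six-membered carbon ring; a five-membered all-carbon ring bearing a positive charge on one carbon, with two C=C double bonds.
The 5-membered ring with one oxygen and one =N– has a continuous p-orbital overlap around the ring; 2 ring double bonds (4 π electrons) plus a heteroatom lone pair (2) give 6 π electrons. That satisfies 4n+2 with n=1, so it is aromatic (oxazole).
The 6-membered ring with one oxygen has only sp³ atoms, so it is not fully conjugated — not aromatic (tetrahydropyran).
The 6-membered ring is planar and fully conjugated; 3 ring double bonds give 6 π electrons. Since 6 = 4n+2 (n=1), it is aromatic (benzene ring).
The second 6-membered ring has four sp³ carbons, so it is not fully conjugated — not aromatic (cyclohexane ring).
The 5-membered ring has only sp² ring atoms; a planar conformation would have a fully conjugated π system of 4 electrons. But 4 = 4(1), which is 4n not 4n+2, so it is not aromatic (cyclopentadienyl cation).
2 of the 5 rings are aromatic. Total: 2.

2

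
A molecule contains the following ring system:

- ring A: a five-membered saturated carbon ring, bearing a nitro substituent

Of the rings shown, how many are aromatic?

Ring A has only sp³ atoms, so it is not fully conjugated — not aromatic (cyclopentane).

0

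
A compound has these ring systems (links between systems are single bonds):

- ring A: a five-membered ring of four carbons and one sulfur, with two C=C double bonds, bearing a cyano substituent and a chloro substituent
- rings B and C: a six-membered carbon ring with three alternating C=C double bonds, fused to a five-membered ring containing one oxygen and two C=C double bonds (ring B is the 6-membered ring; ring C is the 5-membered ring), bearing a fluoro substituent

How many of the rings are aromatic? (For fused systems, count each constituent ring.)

3

Ring A is planar and fully conjugated; 2 ring double bonds (4 π electrons) plus a heteroatom lone pair (2) give 6 π electrons. 6 = 4(1)+2, so ring A is aromatic (thiophene).
Rings B and C form a fused bicyclic system (with one oxygen) with 9 sp² atoms and 10 π electrons from ring double bonds plus a heteroatom lone pair. 10 = 4(2)+2, so the system is aromatic and both rings count as aromatic (benzofuran).
Aromatic: A, B, C. Total: 3.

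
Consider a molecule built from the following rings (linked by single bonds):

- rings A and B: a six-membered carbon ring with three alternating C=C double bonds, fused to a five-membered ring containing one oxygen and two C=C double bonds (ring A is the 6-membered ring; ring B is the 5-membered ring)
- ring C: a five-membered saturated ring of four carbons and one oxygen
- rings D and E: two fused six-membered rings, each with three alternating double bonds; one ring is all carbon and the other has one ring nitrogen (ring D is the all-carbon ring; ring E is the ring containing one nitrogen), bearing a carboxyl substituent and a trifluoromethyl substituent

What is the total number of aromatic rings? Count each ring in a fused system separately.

Rings A and B form a fused bicyclic system (with one oxygen) with 9 sp² atoms and 10 π electrons from ring double bonds plus a heteroatom lone pair. 10 = 4(2)+2, so the system is aromatic and both rings count as aromatic (benzofuran).
Ring C has only sp³ atoms, so it is not fully conjugated — not aromatic (tetrahydrofuran).
Rings D and E form a fused bicyclic system (with one nitrogen) with 10 sp² atoms and 10 π electrons from ring double bonds. 10 = 4(2)+2, so the system is aromatic and both rings count as aromatic (quinoline).
Aromatic: A, B, D, E. Total: 4.

4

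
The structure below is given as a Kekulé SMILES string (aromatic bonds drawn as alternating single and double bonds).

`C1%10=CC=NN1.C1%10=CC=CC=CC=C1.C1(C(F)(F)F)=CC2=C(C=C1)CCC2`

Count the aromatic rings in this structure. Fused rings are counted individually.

2

The SMILES encodes a five-membered ring with two adjacent nitrogens (one bearing H, one in a double bond) and two double bonds; an eight-membered carbon ring with four alternating C=C double bonds; a six-membered carbon ring with three alternating C=C double bonds, fused to a saturated five-membered carbon ring.
The 5-membered ring with two adjacent nitrogens (one N–H, one =N–) has a continuous p-orbital overlap around the ring; 2 ring double bonds (4 π electrons) plus a heteroatom lone pair (2) give 6 π electrons. That satisfies 4n+2 with n=1, so it is aromatic (pyrazole).
The 8-membered ring has only sp² ring atoms; a planar conformation would have a fully conjugated π system of 8 electrons. But 8 = 4(2), which is 4n not 4n+2, so it is not aromatic (cyclooctatetraene) — cyclooctatetraene distorts into a non-planar tub to avoid antiaromaticity.
The 6-membered ring is fully conjugated (every ring atom contributes a p orbital); 3 ring double bonds give 6 π electrons. 6 = 4(1)+2, so it is aromatic (benzene ring).
The 5-membered ring has three sp³ carbons, so it is not fully conjugated — not aromatic (cyclopentane ring).
2 of the 4 rings are aromatic. Total: 2.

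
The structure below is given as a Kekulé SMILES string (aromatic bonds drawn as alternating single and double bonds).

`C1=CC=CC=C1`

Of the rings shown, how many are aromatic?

1

The SMILES encodes a six-membered carbon ring with three alternating C=C double bonds.
The 6-membered ring has a continuous p-orbital overlap around the ring; 3 ring double bonds give 6 π electrons. Since 6 = 4n+2 (n=1), it is aromatic (benzene).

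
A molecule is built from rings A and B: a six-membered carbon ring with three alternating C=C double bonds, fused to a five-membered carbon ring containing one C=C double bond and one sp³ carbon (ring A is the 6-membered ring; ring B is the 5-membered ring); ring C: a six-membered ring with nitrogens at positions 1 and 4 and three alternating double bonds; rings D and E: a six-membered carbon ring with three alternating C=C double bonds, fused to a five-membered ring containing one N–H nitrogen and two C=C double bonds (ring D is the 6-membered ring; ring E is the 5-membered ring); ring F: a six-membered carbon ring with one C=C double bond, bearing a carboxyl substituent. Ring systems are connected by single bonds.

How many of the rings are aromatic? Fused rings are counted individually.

4

Ring A has a continuous p-orbital overlap around the ring; 3 ring double bonds give 6 π electrons. Since 6 = 4n+2 (n=1), ring A is aromatic (benzene ring).
Ring B has one sp³ carbon, so it is not fully conjugated — not aromatic (cyclopentene ring).
Ring C is planar and fully conjugated; 3 ring double bonds give 6 π electrons. That satisfies 4n+2 with n=1, so ring C is aromatic (pyrazine).
Rings D and E form a fused bicyclic system (with one N–H) with 9 sp² atoms and 10 π electrons from ring double bonds plus a heteroatom lone pair. 10 = 4(2)+2, so the system is aromatic and both rings count as aromatic (indole).
Ring F has four sp³ carbons, so it is not fully conjugated — not aromatic (cyclohexene).
Aromatic: A, C, D, E. Total: 4.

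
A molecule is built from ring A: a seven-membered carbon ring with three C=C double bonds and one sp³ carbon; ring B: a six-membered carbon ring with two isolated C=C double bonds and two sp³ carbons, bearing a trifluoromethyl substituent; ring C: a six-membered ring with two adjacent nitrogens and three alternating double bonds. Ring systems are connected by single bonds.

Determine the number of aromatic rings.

Ring A has one sp³ carbon, so it is not fully conjugated — not aromatic (cycloheptatriene).
Ring B has two sp³ carbons, so it is not fully conjugated — not aromatic (1,4-cyclohexadiene).
Ring C has a continuous p-orbital overlap around the ring; 3 ring double bonds give 6 π electrons. That satisfies 4n+2 with n=1, so ring C is aromatic (pyridazine).
Aromatic: C. Total: 1.

1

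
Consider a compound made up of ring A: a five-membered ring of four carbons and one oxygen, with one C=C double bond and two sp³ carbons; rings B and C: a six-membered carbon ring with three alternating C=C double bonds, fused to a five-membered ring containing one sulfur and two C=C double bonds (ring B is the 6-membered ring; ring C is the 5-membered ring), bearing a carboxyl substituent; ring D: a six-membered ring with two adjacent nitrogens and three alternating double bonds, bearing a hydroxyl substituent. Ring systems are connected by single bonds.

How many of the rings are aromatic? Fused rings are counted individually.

3

Ring A has two sp³ carbons, so it is not fully conjugated — not aromatic (2,3-dihydrofuran).
Rings B and C form a fused bicyclic system (with one sulfur) with 9 sp² atoms and 10 π electrons from ring double bonds plus a heteroatom lone pair. 10 = 4(2)+2, so the system is aromatic and both rings count as aromatic (benzothiophene).
Ring D has a continuous p-orbital overlap around the ring; 3 ring double bonds give 6 π electrons. That satisfies 4n+2 with n=1, so ring D is aromatic (pyridazine).
Aromatic: B, C, D. Total: 3.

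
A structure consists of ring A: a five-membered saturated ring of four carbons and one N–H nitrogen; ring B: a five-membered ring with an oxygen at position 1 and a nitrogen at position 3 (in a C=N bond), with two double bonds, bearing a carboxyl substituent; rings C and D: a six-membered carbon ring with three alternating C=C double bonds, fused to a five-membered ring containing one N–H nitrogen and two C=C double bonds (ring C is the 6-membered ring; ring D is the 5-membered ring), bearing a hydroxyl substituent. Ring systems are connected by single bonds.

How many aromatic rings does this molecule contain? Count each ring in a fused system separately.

Ring A has only sp³ atoms, so it is not fully conjugated — not aromatic (pyrrolidine).
Ring B is planar and fully conjugated; 2 ring double bonds (4 π electrons) plus a heteroatom lone pair (2) give 6 π electrons. Since 6 = 4n+2 (n=1), ring B is aromatic (oxazole).
Rings C and D form a fused bicyclic system (with one N–H) with 9 sp² atoms and 10 π electrons from ring double bonds plus a heteroatom lone pair. 10 = 4(2)+2, so the system is aromatic and both rings count as aromatic (indole).
Aromatic: B, C, D. Total: 3.

3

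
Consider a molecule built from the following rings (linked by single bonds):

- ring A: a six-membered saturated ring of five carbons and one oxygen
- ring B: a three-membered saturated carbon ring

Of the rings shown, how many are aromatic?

Ring A has only sp³ atoms, so it is not fully conjugated — not aromatic (tetrahydropyran).
Ring B has only sp³ atoms, so it is not fully conjugated — not aromatic (cyclopropane).
No ring is aromatic. Total: 0.

0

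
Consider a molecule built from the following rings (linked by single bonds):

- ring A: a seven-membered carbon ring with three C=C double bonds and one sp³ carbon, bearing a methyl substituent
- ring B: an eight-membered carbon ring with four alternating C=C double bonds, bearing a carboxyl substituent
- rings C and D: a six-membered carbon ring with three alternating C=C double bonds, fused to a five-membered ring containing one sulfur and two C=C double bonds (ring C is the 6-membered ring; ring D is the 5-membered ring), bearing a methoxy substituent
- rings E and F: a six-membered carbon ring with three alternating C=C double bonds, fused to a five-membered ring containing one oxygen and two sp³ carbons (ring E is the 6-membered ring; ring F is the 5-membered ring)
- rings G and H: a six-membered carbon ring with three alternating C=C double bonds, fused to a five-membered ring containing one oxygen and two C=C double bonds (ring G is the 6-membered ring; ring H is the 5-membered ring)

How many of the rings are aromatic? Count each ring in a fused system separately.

Ring A has one sp³ carbon, so it is not fully conjugated — not aromatic (cycloheptatriene).
Ring B has only sp² ring atoms; a planar conformation would have a fully conjugated π system of 8 electrons. But 8 = 4(2), which is 4n not 4n+2, so ring B is not aromatic (cyclooctatetraene) — cyclooctatetraene distorts into a non-planar tub to avoid antiaromaticity.
Rings C and D form a fused bicyclic system (with one sulfur) with 9 sp² atoms and 10 π electrons from ring double bonds plus a heteroatom lone pair. 10 = 4(2)+2, so the system is aromatic and both rings count as aromatic (benzothiophene).
Ring E is planar and fully conjugated; 3 ring double bonds give 6 π electrons. That satisfies 4n+2 with n=1, so ring E is aromatic (benzene ring).
Ring F has two sp³ carbons, so it is not fully conjugated — not aromatic (oxolane ring).
Rings G and H form a fused bicyclic system (with one oxygen) with 9 sp² atoms and 10 π electrons from ring double bonds plus a heteroatom lone pair. 10 = 4(2)+2, so the system is aromatic and both rings count as aromatic (benzofuran).
Aromatic: C, D, E, G, H. Total: 5.

5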